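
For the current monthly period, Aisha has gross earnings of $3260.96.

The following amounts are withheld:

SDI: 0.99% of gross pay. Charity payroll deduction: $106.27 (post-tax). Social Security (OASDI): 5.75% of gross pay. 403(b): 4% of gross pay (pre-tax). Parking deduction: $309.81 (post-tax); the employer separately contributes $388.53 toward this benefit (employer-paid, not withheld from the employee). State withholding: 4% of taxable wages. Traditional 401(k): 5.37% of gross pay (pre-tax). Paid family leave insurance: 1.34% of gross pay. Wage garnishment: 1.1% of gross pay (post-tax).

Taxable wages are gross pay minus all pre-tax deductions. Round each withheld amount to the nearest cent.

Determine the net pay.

403(b): $3260.96 × 0.04 = $130.44
Traditional 401(k): $3260.96 × 0.0537 = $175.11
Pre-tax total = $130.44 + $175.11 = $305.55
Taxable wages = $3260.96 − $305.55 = $2955.41
State withholding: $2955.41 × 0.04 = $118.22
Social Security (OASDI): $3260.96 × 0.0575 = $187.51
SDI: $3260.96 × 0.0099 = $32.28
Paid family leave insurance: $3260.96 × 0.0134 = $43.70
Charity payroll deduction: $106.27
Parking deduction: $309.81
Wage garnishment: $3260.96 × 0.011 = $35.87
(Employer's $388.53 toward parking deduction is not withheld from the employee.)
Total deductions = $130.44 + $175.11 + $118.22 + $187.51 + $32.28 + $43.70 + $106.27 + $309.81 + $35.87 = $1139.21
Net pay = $3260.96 − $1139.21 = $2121.75

$2121.75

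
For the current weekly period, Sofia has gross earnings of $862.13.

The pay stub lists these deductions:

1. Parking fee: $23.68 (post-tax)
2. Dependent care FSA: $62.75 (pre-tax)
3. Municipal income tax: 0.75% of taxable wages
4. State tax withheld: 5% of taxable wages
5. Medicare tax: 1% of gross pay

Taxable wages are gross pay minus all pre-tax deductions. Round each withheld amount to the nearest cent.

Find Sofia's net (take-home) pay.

$721.11

Dependent care FSA: $62.75
Taxable wages = $862.13 − $62.75 = $799.38
State tax withheld: $799.38 × 0.05 = $39.97
Municipal income tax: $799.38 × 0.0075 = $6.00
Medicare tax: $862.13 × 0.01 = $8.62
Parking fee: $23.68
Total deductions = $62.75 + $39.97 + $6.00 + $8.62 + $23.68 = $141.02
Net pay = $862.13 − $141.02 = $721.11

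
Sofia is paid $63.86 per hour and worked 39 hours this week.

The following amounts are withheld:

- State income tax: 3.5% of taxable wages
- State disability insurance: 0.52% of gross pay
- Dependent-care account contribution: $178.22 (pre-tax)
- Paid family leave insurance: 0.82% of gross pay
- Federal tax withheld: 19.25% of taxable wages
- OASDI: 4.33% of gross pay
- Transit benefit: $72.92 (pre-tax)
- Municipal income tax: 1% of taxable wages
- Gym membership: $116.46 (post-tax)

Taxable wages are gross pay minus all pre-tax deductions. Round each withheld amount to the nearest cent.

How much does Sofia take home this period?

$1449.88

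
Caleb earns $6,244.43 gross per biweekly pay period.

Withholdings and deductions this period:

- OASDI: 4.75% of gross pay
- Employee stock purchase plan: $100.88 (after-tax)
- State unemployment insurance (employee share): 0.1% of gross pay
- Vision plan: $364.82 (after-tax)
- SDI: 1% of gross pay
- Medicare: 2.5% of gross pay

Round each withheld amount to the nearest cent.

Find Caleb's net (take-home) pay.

$5,257.33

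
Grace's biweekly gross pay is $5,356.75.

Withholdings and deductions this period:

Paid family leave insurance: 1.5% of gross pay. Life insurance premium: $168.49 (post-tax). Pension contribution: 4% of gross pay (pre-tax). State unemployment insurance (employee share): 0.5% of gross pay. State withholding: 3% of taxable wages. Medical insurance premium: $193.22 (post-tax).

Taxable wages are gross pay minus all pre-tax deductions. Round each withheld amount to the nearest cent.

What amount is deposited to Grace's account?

Pension contribution: $5,356.75 × 0.04 = $214.27
Taxable wages = $5,356.75 − $214.27 = $5,142.48
State withholding: $5,142.48 × 0.03 = $154.27
Paid family leave insurance: $5,356.75 × 0.015 = $80.35
State unemployment insurance (employee share): $5,356.75 × 0.005 = $26.78
Medical insurance premium: $193.22
Life insurance premium: $168.49
Total deductions = $214.27 + $154.27 + $80.35 + $26.78 + $193.22 + $168.49 = $837.38
Net pay = $5,356.75 − $837.38 = $4,519.37

$4,519.37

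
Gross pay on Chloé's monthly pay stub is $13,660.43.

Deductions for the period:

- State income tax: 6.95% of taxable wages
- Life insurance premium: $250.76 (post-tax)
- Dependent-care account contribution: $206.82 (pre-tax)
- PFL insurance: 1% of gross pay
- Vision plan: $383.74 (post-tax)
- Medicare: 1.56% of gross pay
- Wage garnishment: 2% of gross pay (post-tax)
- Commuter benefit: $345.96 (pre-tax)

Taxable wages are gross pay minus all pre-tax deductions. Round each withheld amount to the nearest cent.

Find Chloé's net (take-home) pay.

$10,939.26

Commuter benefit: $345.96
Dependent-care account contribution: $206.82
Pre-tax total = $345.96 + $206.82 = $552.78
Taxable wages = $13,660.43 − $552.78 = $13,107.65
State income tax: $13,107.65 × 0.0695 = $910.98
Medicare: $13,660.43 × 0.0156 = $213.10
PFL insurance: $13,660.43 × 0.01 = $136.60
Life insurance premium: $250.76
Wage garnishment: $13,660.43 × 0.02 = $273.21
Vision plan: $383.74
Total deductions = $345.96 + $206.82 + $910.98 + $213.10 + $136.60 + $250.76 + $273.21 + $383.74 = $2,721.17
Net pay = $13,660.43 − $2,721.17 = $10,939.26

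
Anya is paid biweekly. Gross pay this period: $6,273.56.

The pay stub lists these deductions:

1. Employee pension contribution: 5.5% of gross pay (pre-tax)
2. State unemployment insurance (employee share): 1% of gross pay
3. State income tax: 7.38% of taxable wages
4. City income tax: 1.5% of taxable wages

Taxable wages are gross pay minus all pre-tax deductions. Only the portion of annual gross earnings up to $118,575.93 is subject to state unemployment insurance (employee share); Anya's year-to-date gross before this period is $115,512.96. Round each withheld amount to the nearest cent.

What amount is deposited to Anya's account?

$5,371.43

Employee pension contribution: $6,273.56 × 0.055 = $345.05
Taxable wages = $6,273.56 − $345.05 = $5,928.51
City income tax: $5,928.51 × 0.015 = $88.93
State income tax: $5,928.51 × 0.0738 = $437.52
State unemployment insurance (employee share): only $118,575.93 − $115,512.96 = $3,062.97 of this check is subject → $3,062.97 × 0.01 = $30.63
Total deductions = $345.05 + $88.93 + $437.52 + $30.63 = $902.13
Net pay = $6,273.56 − $902.13 = $5,371.43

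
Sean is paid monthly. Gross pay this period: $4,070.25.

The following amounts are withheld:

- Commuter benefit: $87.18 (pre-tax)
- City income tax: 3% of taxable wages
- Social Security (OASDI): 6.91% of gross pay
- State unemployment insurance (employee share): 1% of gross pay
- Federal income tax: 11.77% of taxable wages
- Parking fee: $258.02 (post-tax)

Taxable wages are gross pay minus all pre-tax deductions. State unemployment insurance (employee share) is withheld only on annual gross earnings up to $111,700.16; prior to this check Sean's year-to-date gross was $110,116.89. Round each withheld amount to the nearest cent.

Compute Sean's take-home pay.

Commuter benefit: $87.18
Taxable wages = $4,070.25 − $87.18 = $3,983.07
City income tax: $3,983.07 × 0.03 = $119.49
Federal income tax: $3,983.07 × 0.1177 = $468.81
Social Security (OASDI): $4,070.25 × 0.0691 = $281.25
State unemployment insurance (employee share): only $111,700.16 − $110,116.89 = $1,583.27 of this check is subject → $1,583.27 × 0.01 = $15.83
Parking fee: $258.02
Total deductions = $87.18 + $119.49 + $468.81 + $281.25 + $15.83 + $258.02 = $1,230.58
Net pay = $4,070.25 − $1,230.58 = $2,839.67

$2,839.67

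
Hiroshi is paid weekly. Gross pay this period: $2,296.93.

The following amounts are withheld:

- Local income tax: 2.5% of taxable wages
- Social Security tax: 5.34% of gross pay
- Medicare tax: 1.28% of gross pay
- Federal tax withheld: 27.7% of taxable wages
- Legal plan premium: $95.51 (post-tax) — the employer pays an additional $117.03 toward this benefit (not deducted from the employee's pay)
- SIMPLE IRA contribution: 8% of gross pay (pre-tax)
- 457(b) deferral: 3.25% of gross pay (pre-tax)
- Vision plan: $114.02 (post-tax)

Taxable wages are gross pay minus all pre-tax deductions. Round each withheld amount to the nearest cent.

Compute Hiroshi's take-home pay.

$1,061.31

457(b) deferral: $2,296.93 × 0.0325 = $74.65
SIMPLE IRA contribution: $2,296.93 × 0.08 = $183.75
Pre-tax total = $74.65 + $183.75 = $258.40
Taxable wages = $2,296.93 − $258.40 = $2,038.53
Local income tax: $2,038.53 × 0.025 = $50.96
Federal tax withheld: $2,038.53 × 0.277 = $564.67
Social Security tax: $2,296.93 × 0.0534 = $122.66
Medicare tax: $2,296.93 × 0.0128 = $29.40
Legal plan premium: $95.51
Vision plan: $114.02
(Employer's $117.03 toward legal plan premium is not withheld from the employee.)
Total deductions = $74.65 + $183.75 + $50.96 + $564.67 + $122.66 + $29.40 + $95.51 + $114.02 = $1,235.62
Net pay = $2,296.93 − $1,235.62 = $1,061.31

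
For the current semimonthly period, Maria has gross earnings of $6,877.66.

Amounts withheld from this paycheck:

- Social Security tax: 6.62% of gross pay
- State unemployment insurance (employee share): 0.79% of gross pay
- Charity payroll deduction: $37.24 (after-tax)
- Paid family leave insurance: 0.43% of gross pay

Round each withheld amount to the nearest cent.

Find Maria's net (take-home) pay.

$6,301.22

Paid family leave insurance: $6,877.66 × 0.0043 = $29.57
State unemployment insurance (employee share): $6,877.66 × 0.0079 = $54.33
Social Security tax: $6,877.66 × 0.0662 = $455.30
Charity payroll deduction: $37.24
Total deductions = $29.57 + $54.33 + $455.30 + $37.24 = $576.44
Net pay = $6,877.66 − $576.44 = $6,301.22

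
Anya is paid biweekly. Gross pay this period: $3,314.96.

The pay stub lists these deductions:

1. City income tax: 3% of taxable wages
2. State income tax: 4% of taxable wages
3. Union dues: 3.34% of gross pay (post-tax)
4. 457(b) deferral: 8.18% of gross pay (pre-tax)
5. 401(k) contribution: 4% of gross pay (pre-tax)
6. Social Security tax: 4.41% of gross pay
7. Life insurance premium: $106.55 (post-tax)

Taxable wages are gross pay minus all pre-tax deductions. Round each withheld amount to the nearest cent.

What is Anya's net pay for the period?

$2,343.95

457(b) deferral: $3,314.96 × 0.0818 = $271.16
401(k) contribution: $3,314.96 × 0.04 = $132.60
Pre-tax total = $271.16 + $132.60 = $403.76
Taxable wages = $3,314.96 − $403.76 = $2,911.20
City income tax: $2,911.20 × 0.03 = $87.34
State income tax: $2,911.20 × 0.04 = $116.45
Social Security tax: $3,314.96 × 0.0441 = $146.19
Union dues: $3,314.96 × 0.0334 = $110.72
Life insurance premium: $106.55
Total deductions = $271.16 + $132.60 + $87.34 + $116.45 + $146.19 + $110.72 + $106.55 = $971.01
Net pay = $3,314.96 − $971.01 = $2,343.95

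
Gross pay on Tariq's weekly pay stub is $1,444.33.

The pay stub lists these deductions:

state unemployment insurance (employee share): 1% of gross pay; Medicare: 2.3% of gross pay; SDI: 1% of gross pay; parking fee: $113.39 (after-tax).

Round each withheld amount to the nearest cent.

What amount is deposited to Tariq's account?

$1,268.84

Medicare: $1,444.33 × 0.023 = $33.22
SDI: $1,444.33 × 0.01 = $14.44
State unemployment insurance (employee share): $1,444.33 × 0.01 = $14.44
Parking fee: $113.39
Total deductions = $33.22 + $14.44 + $14.44 + $113.39 = $175.49
Net pay = $1,444.33 − $175.49 = $1,268.84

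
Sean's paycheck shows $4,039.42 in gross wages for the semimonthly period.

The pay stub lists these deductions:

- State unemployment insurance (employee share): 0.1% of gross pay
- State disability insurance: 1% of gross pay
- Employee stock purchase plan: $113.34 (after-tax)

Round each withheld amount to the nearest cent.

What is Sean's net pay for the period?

State disability insurance: $4,039.42 × 0.01 = $40.39
State unemployment insurance (employee share): $4,039.42 × 0.001 = $4.04
Employee stock purchase plan: $113.34
Total deductions = $40.39 + $4.04 + $113.34 = $157.77
Net pay = $4,039.42 − $157.77 = $3,881.65

$3,881.65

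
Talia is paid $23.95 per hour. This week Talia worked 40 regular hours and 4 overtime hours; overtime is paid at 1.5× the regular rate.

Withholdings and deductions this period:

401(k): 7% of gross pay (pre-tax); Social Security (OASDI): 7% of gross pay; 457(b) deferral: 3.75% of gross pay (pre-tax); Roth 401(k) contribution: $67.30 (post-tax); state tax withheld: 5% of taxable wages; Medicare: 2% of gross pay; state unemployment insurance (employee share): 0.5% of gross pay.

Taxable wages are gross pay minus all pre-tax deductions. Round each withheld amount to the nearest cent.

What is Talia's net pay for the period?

Regular pay: 40 × $23.95 = $958.00
Overtime pay: 4 × $23.95 × 1.5 = $143.70
Gross pay = $958.00 + $143.70 = $1101.70
401(k): $1101.70 × 0.07 = $77.12
457(b) deferral: $1101.70 × 0.0375 = $41.31
Pre-tax total = $77.12 + $41.31 = $118.43
Taxable wages = $1101.70 − $118.43 = $983.27
State tax withheld: $983.27 × 0.05 = $49.16
State unemployment insurance (employee share): $1101.70 × 0.005 = $5.51
Medicare: $1101.70 × 0.02 = $22.03
Social Security (OASDI): $1101.70 × 0.07 = $77.12
Roth 401(k) contribution: $67.30
Total deductions = $77.12 + $41.31 + $49.16 + $5.51 + $22.03 + $77.12 + $67.30 = $339.55
Net pay = $1101.70 − $339.55 = $762.15

$762.15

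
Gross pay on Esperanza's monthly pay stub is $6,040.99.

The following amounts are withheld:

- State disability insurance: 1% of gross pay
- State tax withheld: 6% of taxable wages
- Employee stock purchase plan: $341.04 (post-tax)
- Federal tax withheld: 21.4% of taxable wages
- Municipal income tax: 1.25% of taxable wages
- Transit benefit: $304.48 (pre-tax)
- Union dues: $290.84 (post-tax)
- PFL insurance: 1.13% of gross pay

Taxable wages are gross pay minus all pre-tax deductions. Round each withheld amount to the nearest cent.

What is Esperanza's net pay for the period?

$3,332.45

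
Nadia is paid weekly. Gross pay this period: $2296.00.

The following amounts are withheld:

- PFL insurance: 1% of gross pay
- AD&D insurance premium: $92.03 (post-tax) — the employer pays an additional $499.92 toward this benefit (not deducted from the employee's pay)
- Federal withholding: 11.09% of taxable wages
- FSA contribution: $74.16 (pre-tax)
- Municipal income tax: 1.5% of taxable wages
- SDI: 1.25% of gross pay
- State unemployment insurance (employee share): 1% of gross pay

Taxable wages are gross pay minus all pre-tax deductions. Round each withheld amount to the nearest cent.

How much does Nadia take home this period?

$1775.46

FSA contribution: $74.16
Taxable wages = $2296.00 − $74.16 = $2221.84
Municipal income tax: $2221.84 × 0.015 = $33.33
Federal withholding: $2221.84 × 0.1109 = $246.40
SDI: $2296.00 × 0.0125 = $28.70
PFL insurance: $2296.00 × 0.01 = $22.96
State unemployment insurance (employee share): $2296.00 × 0.01 = $22.96
AD&D insurance premium: $92.03
(Employer's $499.92 toward AD&D insurance premium is not withheld from the employee.)
Total deductions = $74.16 + $33.33 + $246.40 + $28.70 + $22.96 + $22.96 + $92.03 = $520.54
Net pay = $2296.00 − $520.54 = $1775.46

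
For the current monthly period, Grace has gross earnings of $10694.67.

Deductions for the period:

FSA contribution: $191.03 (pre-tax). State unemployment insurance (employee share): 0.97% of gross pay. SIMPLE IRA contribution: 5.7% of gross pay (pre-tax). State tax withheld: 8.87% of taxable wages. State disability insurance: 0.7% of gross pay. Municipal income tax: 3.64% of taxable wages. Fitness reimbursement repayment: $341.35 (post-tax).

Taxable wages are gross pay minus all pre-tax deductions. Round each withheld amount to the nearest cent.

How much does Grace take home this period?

$8136.35

SIMPLE IRA contribution: $10694.67 × 0.057 = $609.60
FSA contribution: $191.03
Pre-tax total = $609.60 + $191.03 = $800.63
Taxable wages = $10694.67 − $800.63 = $9894.04
State tax withheld: $9894.04 × 0.0887 = $877.60
Municipal income tax: $9894.04 × 0.0364 = $360.14
State disability insurance: $10694.67 × 0.007 = $74.86
State unemployment insurance (employee share): $10694.67 × 0.0097 = $103.74
Fitness reimbursement repayment: $341.35
Total deductions = $609.60 + $191.03 + $877.60 + $360.14 + $74.86 + $103.74 + $341.35 = $2558.32
Net pay = $10694.67 − $2558.32 = $8136.35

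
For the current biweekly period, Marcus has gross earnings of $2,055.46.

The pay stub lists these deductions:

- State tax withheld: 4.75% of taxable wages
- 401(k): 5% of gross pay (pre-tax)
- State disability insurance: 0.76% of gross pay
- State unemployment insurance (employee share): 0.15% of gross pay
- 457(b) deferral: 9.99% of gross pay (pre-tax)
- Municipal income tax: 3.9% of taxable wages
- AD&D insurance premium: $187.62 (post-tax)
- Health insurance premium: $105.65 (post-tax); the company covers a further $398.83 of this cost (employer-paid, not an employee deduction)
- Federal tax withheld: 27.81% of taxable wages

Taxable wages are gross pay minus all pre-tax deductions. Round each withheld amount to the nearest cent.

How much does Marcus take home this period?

401(k): $2,055.46 × 0.05 = $102.77
457(b) deferral: $2,055.46 × 0.0999 = $205.34
Pre-tax total = $102.77 + $205.34 = $308.11
Taxable wages = $2,055.46 − $308.11 = $1,747.35
State tax withheld: $1,747.35 × 0.0475 = $83.00
Municipal income tax: $1,747.35 × 0.039 = $68.15
Federal tax withheld: $1,747.35 × 0.2781 = $485.94
State disability insurance: $2,055.46 × 0.0076 = $15.62
State unemployment insurance (employee share): $2,055.46 × 0.0015 = $3.08
Health insurance premium: $105.65
AD&D insurance premium: $187.62
(Employer's $398.83 toward health insurance premium is not withheld from the employee.)
Total deductions = $102.77 + $205.34 + $83.00 + $68.15 + $485.94 + $15.62 + $3.08 + $105.65 + $187.62 = $1,257.17
Net pay = $2,055.46 − $1,257.17 = $798.29

$798.29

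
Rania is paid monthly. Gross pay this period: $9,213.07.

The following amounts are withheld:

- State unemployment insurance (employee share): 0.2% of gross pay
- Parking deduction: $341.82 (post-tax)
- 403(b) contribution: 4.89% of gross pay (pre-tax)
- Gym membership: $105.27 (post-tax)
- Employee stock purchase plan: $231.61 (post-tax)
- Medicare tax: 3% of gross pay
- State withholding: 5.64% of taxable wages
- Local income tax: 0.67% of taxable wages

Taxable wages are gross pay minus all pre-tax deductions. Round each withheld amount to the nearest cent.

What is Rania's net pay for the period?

403(b) contribution: $9,213.07 × 0.0489 = $450.52
Taxable wages = $9,213.07 − $450.52 = $8,762.55
Local income tax: $8,762.55 × 0.0067 = $58.71
State withholding: $8,762.55 × 0.0564 = $494.21
Medicare tax: $9,213.07 × 0.03 = $276.39
State unemployment insurance (employee share): $9,213.07 × 0.002 = $18.43
Gym membership: $105.27
Employee stock purchase plan: $231.61
Parking deduction: $341.82
Total deductions = $450.52 + $58.71 + $494.21 + $276.39 + $18.43 + $105.27 + $231.61 + $341.82 = $1,976.96
Net pay = $9,213.07 − $1,976.96 = $7,236.11

$7,236.11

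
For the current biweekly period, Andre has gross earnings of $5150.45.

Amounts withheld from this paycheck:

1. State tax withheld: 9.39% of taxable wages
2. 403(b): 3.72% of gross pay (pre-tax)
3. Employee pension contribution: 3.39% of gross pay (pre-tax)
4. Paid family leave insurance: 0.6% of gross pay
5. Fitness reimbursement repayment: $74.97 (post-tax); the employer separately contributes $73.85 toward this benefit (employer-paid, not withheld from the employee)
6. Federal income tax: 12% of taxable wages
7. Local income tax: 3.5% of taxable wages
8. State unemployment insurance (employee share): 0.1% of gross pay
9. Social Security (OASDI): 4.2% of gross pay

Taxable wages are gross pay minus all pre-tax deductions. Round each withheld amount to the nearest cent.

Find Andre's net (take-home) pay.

$3266.11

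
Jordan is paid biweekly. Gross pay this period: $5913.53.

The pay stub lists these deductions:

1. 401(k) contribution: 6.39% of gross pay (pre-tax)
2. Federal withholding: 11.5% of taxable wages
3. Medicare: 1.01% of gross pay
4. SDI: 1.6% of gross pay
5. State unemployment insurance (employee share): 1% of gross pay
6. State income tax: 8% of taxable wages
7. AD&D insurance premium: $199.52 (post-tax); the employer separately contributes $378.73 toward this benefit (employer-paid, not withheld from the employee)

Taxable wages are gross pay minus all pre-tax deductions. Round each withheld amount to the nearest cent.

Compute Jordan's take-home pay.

401(k) contribution: $5913.53 × 0.0639 = $377.87
Taxable wages = $5913.53 − $377.87 = $5535.66
State income tax: $5535.66 × 0.08 = $442.85
Federal withholding: $5535.66 × 0.115 = $636.60
Medicare: $5913.53 × 0.0101 = $59.73
State unemployment insurance (employee share): $5913.53 × 0.01 = $59.14
SDI: $5913.53 × 0.016 = $94.62
AD&D insurance premium: $199.52
(Employer's $378.73 toward AD&D insurance premium is not withheld from the employee.)
Total deductions = $377.87 + $442.85 + $636.60 + $59.73 + $59.14 + $94.62 + $199.52 = $1870.33
Net pay = $5913.53 − $1870.33 = $4043.20

$4043.20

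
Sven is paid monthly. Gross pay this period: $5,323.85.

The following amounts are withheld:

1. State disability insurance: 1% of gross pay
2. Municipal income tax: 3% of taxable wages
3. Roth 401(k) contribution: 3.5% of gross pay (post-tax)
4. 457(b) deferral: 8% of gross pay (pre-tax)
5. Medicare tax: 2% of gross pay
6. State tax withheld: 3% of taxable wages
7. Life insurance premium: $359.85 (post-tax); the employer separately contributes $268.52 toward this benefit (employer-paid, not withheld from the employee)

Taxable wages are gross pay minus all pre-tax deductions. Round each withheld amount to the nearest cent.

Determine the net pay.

457(b) deferral: $5,323.85 × 0.08 = $425.91
Taxable wages = $5,323.85 − $425.91 = $4,897.94
Municipal income tax: $4,897.94 × 0.03 = $146.94
State tax withheld: $4,897.94 × 0.03 = $146.94
Medicare tax: $5,323.85 × 0.02 = $106.48
State disability insurance: $5,323.85 × 0.01 = $53.24
Life insurance premium: $359.85
Roth 401(k) contribution: $5,323.85 × 0.035 = $186.33
(Employer's $268.52 toward life insurance premium is not withheld from the employee.)
Total deductions = $425.91 + $146.94 + $146.94 + $106.48 + $53.24 + $359.85 + $186.33 = $1,425.69
Net pay = $5,323.85 − $1,425.69 = $3,898.16

$3,898.16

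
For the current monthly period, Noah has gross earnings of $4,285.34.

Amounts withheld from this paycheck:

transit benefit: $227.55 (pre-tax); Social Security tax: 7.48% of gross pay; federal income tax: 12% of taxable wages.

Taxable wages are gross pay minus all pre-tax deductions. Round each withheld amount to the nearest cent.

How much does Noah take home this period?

$3,250.32

Transit benefit: $227.55
Taxable wages = $4,285.34 − $227.55 = $4,057.79
Federal income tax: $4,057.79 × 0.12 = $486.93
Social Security tax: $4,285.34 × 0.0748 = $320.54
Total deductions = $227.55 + $486.93 + $320.54 = $1,035.02
Net pay = $4,285.34 − $1,035.02 = $3,250.32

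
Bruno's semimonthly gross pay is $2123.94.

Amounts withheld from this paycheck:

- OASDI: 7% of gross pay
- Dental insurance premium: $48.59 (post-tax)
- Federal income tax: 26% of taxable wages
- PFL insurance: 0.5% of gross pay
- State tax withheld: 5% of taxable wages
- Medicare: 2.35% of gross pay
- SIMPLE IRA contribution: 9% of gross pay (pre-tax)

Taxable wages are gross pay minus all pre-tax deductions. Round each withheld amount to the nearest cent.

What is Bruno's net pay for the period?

SIMPLE IRA contribution: $2123.94 × 0.09 = $191.15
Taxable wages = $2123.94 − $191.15 = $1932.79
State tax withheld: $1932.79 × 0.05 = $96.64
Federal income tax: $1932.79 × 0.26 = $502.53
OASDI: $2123.94 × 0.07 = $148.68
PFL insurance: $2123.94 × 0.005 = $10.62
Medicare: $2123.94 × 0.0235 = $49.91
Dental insurance premium: $48.59
Total deductions = $191.15 + $96.64 + $502.53 + $148.68 + $10.62 + $49.91 + $48.59 = $1048.12
Net pay = $2123.94 − $1048.12 = $1075.82

$1075.82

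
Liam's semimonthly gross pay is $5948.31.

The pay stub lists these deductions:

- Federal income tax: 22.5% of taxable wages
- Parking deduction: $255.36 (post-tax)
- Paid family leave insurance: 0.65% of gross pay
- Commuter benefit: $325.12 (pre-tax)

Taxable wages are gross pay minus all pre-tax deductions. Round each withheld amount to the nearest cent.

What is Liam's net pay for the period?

Commuter benefit: $325.12
Taxable wages = $5948.31 − $325.12 = $5623.19
Federal income tax: $5623.19 × 0.225 = $1265.22
Paid family leave insurance: $5948.31 × 0.0065 = $38.66
Parking deduction: $255.36
Total deductions = $325.12 + $1265.22 + $38.66 + $255.36 = $1884.36
Net pay = $5948.31 − $1884.36 = $4063.95

$4063.95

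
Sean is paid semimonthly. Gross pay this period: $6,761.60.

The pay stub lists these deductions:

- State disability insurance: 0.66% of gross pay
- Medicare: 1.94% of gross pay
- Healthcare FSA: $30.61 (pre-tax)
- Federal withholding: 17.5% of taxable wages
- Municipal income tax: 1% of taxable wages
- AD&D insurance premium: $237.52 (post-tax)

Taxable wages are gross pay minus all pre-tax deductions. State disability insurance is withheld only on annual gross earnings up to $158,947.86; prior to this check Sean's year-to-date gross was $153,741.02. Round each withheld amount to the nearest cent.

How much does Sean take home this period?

Healthcare FSA: $30.61
Taxable wages = $6,761.60 − $30.61 = $6,730.99
Federal withholding: $6,730.99 × 0.175 = $1,177.92
Municipal income tax: $6,730.99 × 0.01 = $67.31
Medicare: $6,761.60 × 0.0194 = $131.18
State disability insurance: only $158,947.86 − $153,741.02 = $5,206.84 of this check is subject → $5,206.84 × 0.0066 = $34.37
AD&D insurance premium: $237.52
Total deductions = $30.61 + $1,177.92 + $67.31 + $131.18 + $34.37 + $237.52 = $1,678.91
Net pay = $6,761.60 − $1,678.91 = $5,082.69

$5,082.69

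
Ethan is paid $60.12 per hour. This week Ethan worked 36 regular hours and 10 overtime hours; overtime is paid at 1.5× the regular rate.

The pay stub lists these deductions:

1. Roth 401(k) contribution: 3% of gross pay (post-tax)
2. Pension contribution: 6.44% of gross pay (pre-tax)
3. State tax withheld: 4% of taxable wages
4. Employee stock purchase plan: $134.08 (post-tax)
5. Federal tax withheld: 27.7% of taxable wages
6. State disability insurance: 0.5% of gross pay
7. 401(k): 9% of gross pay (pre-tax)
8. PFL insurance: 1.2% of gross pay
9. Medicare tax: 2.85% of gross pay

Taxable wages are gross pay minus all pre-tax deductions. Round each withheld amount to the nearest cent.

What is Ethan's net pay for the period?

Regular pay: 36 × $60.12 = $2164.32
Overtime pay: 10 × $60.12 × 1.5 = $901.80
Gross pay = $2164.32 + $901.80 = $3066.12
401(k): $3066.12 × 0.09 = $275.95
Pension contribution: $3066.12 × 0.0644 = $197.46
Pre-tax total = $275.95 + $197.46 = $473.41
Taxable wages = $3066.12 − $473.41 = $2592.71
State tax withheld: $2592.71 × 0.04 = $103.71
Federal tax withheld: $2592.71 × 0.277 = $718.18
Medicare tax: $3066.12 × 0.0285 = $87.38
State disability insurance: $3066.12 × 0.005 = $15.33
PFL insurance: $3066.12 × 0.012 = $36.79
Roth 401(k) contribution: $3066.12 × 0.03 = $91.98
Employee stock purchase plan: $134.08
Total deductions = $275.95 + $197.46 + $103.71 + $718.18 + $87.38 + $15.33 + $36.79 + $91.98 + $134.08 = $1660.86
Net pay = $3066.12 − $1660.86 = $1405.26

$1405.26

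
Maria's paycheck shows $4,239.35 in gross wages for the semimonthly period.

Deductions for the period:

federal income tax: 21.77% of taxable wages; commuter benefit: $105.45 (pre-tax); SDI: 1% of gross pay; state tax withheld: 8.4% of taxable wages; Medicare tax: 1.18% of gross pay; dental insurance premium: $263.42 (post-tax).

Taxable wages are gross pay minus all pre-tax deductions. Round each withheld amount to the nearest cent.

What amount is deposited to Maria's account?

$2,530.87

Commuter benefit: $105.45
Taxable wages = $4,239.35 − $105.45 = $4,133.90
Federal income tax: $4,133.90 × 0.2177 = $899.95
State tax withheld: $4,133.90 × 0.084 = $347.25
SDI: $4,239.35 × 0.01 = $42.39
Medicare tax: $4,239.35 × 0.0118 = $50.02
Dental insurance premium: $263.42
Total deductions = $105.45 + $899.95 + $347.25 + $42.39 + $50.02 + $263.42 = $1,708.48
Net pay = $4,239.35 − $1,708.48 = $2,530.87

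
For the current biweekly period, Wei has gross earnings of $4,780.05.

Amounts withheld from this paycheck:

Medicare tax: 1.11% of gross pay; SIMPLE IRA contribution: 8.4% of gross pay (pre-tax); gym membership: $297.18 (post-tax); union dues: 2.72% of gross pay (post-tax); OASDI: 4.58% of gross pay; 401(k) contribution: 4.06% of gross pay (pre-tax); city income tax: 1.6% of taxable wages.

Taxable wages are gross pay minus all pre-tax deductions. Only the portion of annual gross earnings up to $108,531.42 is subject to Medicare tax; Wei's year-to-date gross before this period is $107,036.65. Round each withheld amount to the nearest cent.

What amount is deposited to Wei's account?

401(k) contribution: $4,780.05 × 0.0406 = $194.07
SIMPLE IRA contribution: $4,780.05 × 0.084 = $401.52
Pre-tax total = $194.07 + $401.52 = $595.59
Taxable wages = $4,780.05 − $595.59 = $4,184.46
City income tax: $4,184.46 × 0.016 = $66.95
Medicare tax: only $108,531.42 − $107,036.65 = $1,494.77 of this check is subject → $1,494.77 × 0.0111 = $16.59
OASDI: $4,780.05 × 0.0458 = $218.93
Gym membership: $297.18
Union dues: $4,780.05 × 0.0272 = $130.02
Total deductions = $194.07 + $401.52 + $66.95 + $16.59 + $218.93 + $297.18 + $130.02 = $1,325.26
Net pay = $4,780.05 − $1,325.26 = $3,454.79

$3,454.79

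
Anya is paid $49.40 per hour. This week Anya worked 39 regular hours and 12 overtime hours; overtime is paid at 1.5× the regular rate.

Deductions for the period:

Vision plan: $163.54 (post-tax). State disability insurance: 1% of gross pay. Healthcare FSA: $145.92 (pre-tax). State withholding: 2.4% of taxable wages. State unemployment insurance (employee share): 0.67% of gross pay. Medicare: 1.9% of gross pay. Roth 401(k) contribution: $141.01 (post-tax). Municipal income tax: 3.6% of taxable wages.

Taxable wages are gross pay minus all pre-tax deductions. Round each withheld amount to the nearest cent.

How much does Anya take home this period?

$2,104.60

Regular pay: 39 × $49.40 = $1,926.60
Overtime pay: 12 × $49.40 × 1.5 = $889.20
Gross pay = $1,926.60 + $889.20 = $2,815.80
Healthcare FSA: $145.92
Taxable wages = $2,815.80 − $145.92 = $2,669.88
State withholding: $2,669.88 × 0.024 = $64.08
Municipal income tax: $2,669.88 × 0.036 = $96.12
State disability insurance: $2,815.80 × 0.01 = $28.16
Medicare: $2,815.80 × 0.019 = $53.50
State unemployment insurance (employee share): $2,815.80 × 0.0067 = $18.87
Vision plan: $163.54
Roth 401(k) contribution: $141.01
Total deductions = $145.92 + $64.08 + $96.12 + $28.16 + $53.50 + $18.87 + $163.54 + $141.01 = $711.20
Net pay = $2,815.80 − $711.20 = $2,104.60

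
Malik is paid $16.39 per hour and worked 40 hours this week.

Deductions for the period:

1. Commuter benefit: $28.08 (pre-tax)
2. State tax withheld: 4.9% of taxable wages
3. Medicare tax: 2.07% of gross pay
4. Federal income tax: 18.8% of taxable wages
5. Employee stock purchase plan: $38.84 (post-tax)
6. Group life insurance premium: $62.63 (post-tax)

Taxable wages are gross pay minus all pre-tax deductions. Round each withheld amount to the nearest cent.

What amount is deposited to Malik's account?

$363.76

Gross pay: 40 × $16.39 = $655.60
Commuter benefit: $28.08
Taxable wages = $655.60 − $28.08 = $627.52
State tax withheld: $627.52 × 0.049 = $30.75
Federal income tax: $627.52 × 0.188 = $117.97
Medicare tax: $655.60 × 0.0207 = $13.57
Employee stock purchase plan: $38.84
Group life insurance premium: $62.63
Total deductions = $28.08 + $30.75 + $117.97 + $13.57 + $38.84 + $62.63 = $291.84
Net pay = $655.60 − $291.84 = $363.76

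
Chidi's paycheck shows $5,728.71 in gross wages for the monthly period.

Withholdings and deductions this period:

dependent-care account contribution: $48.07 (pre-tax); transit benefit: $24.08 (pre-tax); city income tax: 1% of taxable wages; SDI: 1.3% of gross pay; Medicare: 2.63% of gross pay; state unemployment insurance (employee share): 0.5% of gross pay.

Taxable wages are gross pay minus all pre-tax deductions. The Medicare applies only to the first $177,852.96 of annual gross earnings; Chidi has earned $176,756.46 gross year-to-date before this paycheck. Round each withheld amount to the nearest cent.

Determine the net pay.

$5,468.04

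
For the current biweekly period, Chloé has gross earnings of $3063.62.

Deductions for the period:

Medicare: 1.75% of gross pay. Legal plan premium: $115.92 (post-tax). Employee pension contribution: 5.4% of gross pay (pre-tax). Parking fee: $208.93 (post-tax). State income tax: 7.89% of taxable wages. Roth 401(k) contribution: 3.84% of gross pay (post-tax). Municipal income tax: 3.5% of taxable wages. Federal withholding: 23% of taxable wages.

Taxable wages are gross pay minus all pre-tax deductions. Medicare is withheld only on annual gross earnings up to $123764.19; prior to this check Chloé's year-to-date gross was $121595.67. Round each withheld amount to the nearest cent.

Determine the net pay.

$1421.05

Employee pension contribution: $3063.62 × 0.054 = $165.44
Taxable wages = $3063.62 − $165.44 = $2898.18
Municipal income tax: $2898.18 × 0.035 = $101.44
Federal withholding: $2898.18 × 0.23 = $666.58
State income tax: $2898.18 × 0.0789 = $228.67
Medicare: only $123764.19 − $121595.67 = $2168.52 of this check is subject → $2168.52 × 0.0175 = $37.95
Legal plan premium: $115.92
Roth 401(k) contribution: $3063.62 × 0.0384 = $117.64
Parking fee: $208.93
Total deductions = $165.44 + $101.44 + $666.58 + $228.67 + $37.95 + $115.92 + $117.64 + $208.93 = $1642.57
Net pay = $3063.62 − $1642.57 = $1421.05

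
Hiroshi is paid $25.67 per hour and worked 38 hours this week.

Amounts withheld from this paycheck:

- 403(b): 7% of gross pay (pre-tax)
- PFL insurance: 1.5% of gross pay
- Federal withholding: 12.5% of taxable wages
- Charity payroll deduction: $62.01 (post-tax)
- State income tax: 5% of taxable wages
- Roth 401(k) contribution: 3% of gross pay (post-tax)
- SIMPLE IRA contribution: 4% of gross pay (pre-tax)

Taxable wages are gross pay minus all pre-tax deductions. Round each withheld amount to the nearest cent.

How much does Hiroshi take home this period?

$610.33

Gross pay: 38 × $25.67 = $975.46
403(b): $975.46 × 0.07 = $68.28
SIMPLE IRA contribution: $975.46 × 0.04 = $39.02
Pre-tax total = $68.28 + $39.02 = $107.30
Taxable wages = $975.46 − $107.30 = $868.16
Federal withholding: $868.16 × 0.125 = $108.52
State income tax: $868.16 × 0.05 = $43.41
PFL insurance: $975.46 × 0.015 = $14.63
Charity payroll deduction: $62.01
Roth 401(k) contribution: $975.46 × 0.03 = $29.26
Total deductions = $68.28 + $39.02 + $108.52 + $43.41 + $14.63 + $62.01 + $29.26 = $365.13
Net pay = $975.46 − $365.13 = $610.33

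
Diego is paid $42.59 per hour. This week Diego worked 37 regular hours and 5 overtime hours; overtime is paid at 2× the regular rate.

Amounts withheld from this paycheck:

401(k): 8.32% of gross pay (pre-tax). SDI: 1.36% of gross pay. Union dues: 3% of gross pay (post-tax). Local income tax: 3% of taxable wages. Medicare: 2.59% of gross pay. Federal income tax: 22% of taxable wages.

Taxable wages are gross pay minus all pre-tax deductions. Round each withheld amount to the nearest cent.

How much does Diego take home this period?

$1,237.28

Regular pay: 37 × $42.59 = $1,575.83
Overtime pay: 5 × $42.59 × 2 = $425.90
Gross pay = $1,575.83 + $425.90 = $2,001.73
401(k): $2,001.73 × 0.0832 = $166.54
Taxable wages = $2,001.73 − $166.54 = $1,835.19
Local income tax: $1,835.19 × 0.03 = $55.06
Federal income tax: $1,835.19 × 0.22 = $403.74
SDI: $2,001.73 × 0.0136 = $27.22
Medicare: $2,001.73 × 0.0259 = $51.84
Union dues: $2,001.73 × 0.03 = $60.05
Total deductions = $166.54 + $55.06 + $403.74 + $27.22 + $51.84 + $60.05 = $764.45
Net pay = $2,001.73 − $764.45 = $1,237.28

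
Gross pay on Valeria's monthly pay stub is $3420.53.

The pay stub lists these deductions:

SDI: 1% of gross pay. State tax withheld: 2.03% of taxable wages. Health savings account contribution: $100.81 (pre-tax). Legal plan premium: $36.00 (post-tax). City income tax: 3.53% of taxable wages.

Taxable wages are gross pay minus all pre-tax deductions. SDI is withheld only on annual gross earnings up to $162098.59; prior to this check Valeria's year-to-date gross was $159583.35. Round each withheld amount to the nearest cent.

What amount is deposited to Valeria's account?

$3073.99

Health savings account contribution: $100.81
Taxable wages = $3420.53 − $100.81 = $3319.72
City income tax: $3319.72 × 0.0353 = $117.19
State tax withheld: $3319.72 × 0.0203 = $67.39
SDI: only $162098.59 − $159583.35 = $2515.24 of this check is subject → $2515.24 × 0.01 = $25.15
Legal plan premium: $36.00
Total deductions = $100.81 + $117.19 + $67.39 + $25.15 + $36.00 = $346.54
Net pay = $3420.53 − $346.54 = $3073.99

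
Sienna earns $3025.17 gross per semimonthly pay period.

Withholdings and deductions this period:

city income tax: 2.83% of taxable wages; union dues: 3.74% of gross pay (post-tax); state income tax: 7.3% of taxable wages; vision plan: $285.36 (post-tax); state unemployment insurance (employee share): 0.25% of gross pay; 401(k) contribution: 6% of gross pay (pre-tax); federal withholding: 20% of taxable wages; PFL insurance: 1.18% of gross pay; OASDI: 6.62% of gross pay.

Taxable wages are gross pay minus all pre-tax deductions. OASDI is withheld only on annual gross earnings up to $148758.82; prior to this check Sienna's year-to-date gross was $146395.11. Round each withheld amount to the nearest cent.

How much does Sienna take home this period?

401(k) contribution: $3025.17 × 0.06 = $181.51
Taxable wages = $3025.17 − $181.51 = $2843.66
City income tax: $2843.66 × 0.0283 = $80.48
State income tax: $2843.66 × 0.073 = $207.59
Federal withholding: $2843.66 × 0.2 = $568.73
OASDI: only $148758.82 − $146395.11 = $2363.71 of this check is subject → $2363.71 × 0.0662 = $156.48
State unemployment insurance (employee share): $3025.17 × 0.0025 = $7.56
PFL insurance: $3025.17 × 0.0118 = $35.70
Vision plan: $285.36
Union dues: $3025.17 × 0.0374 = $113.14
Total deductions = $181.51 + $80.48 + $207.59 + $568.73 + $156.48 + $7.56 + $35.70 + $285.36 + $113.14 = $1636.55
Net pay = $3025.17 − $1636.55 = $1388.62

$1388.62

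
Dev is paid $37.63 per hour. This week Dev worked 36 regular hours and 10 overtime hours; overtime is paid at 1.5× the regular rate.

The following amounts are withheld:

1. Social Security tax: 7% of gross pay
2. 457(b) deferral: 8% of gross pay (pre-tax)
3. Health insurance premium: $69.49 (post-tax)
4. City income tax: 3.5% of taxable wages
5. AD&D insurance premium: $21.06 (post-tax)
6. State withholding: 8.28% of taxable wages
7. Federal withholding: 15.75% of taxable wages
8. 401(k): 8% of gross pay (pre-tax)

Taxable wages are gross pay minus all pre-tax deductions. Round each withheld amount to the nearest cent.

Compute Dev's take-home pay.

Regular pay: 36 × $37.63 = $1354.68
Overtime pay: 10 × $37.63 × 1.5 = $564.45
Gross pay = $1354.68 + $564.45 = $1919.13
401(k): $1919.13 × 0.08 = $153.53
457(b) deferral: $1919.13 × 0.08 = $153.53
Pre-tax total = $153.53 + $153.53 = $307.06
Taxable wages = $1919.13 − $307.06 = $1612.07
City income tax: $1612.07 × 0.035 = $56.42
Federal withholding: $1612.07 × 0.1575 = $253.90
State withholding: $1612.07 × 0.0828 = $133.48
Social Security tax: $1919.13 × 0.07 = $134.34
AD&D insurance premium: $21.06
Health insurance premium: $69.49
Total deductions = $153.53 + $153.53 + $56.42 + $253.90 + $133.48 + $134.34 + $21.06 + $69.49 = $975.75
Net pay = $1919.13 − $975.75 = $943.38

$943.38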